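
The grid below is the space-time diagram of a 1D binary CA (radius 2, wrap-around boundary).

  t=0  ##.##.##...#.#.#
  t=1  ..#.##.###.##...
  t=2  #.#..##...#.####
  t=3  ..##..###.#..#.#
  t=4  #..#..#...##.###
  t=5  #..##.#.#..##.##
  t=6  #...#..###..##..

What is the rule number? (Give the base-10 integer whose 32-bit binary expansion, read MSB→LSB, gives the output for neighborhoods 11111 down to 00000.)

  [31] ##### => .  t=2,i=14
  [30] ####. => #  t=2,i=15
  [29] ###.# => .  t=0,i=1
  [28] ###.. => #  t=4,i=0
  [27] ##.## => #  t=0,i=2
  [26] ##.#. => .  t=2,i=1
  [25] ##..# => .  t=3,i=4
  [24] ##... => #  t=0,i=8
  [23] #.### => .  t=0,i=15
  [22] #.##. => .  t=0,i=3
  [21] #.#.# => .  t=0,i=13
  [20] #.#.. => #  t=2,i=2
  [19] #..## => .  t=2,i=4
  [18] #..#. => .  t=3,i=12
  [17] #...# => #  t=0,i=9
  [16] #.... => #  t=1,i=14
  [15] .#### => #  t=2,i=13
  [14] .###. => .  t=0,i=0
  [13] .##.# => #  t=0,i=4
  [12] .##.. => #  t=0,i=7
  [11] .#.## => .  t=0,i=14
  [10] .#.#. => #  t=0,i=12
  [9] .#..# => #  t=2,i=3
  [8] .#... => .  t=4,i=7
  [7] ..### => #  t=3,i=6
  [6] ..##. => .  t=2,i=5
  [5] ..#.# => #  t=0,i=11
  [4] ..#.. => #  t=4,i=3
  [3] ...## => .  t=4,i=9
  [2] ...#. => .  t=0,i=10
  [1] ....# => #  t=1,i=0
  [0] ..... => #  t=1,i=15
  bits 01011001000100111011011010110011 = 1494464179

1494464179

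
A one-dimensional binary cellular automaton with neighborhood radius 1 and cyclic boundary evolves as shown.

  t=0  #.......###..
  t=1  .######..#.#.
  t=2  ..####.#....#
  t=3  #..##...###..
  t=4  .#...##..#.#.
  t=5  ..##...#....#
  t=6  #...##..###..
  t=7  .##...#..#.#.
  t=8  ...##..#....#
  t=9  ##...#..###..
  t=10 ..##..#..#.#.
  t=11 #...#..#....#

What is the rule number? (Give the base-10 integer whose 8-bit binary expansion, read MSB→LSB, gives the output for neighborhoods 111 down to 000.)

  nb ###: next=#  (t=0,i=9, bit7=1)
  nb ##.: next=.  (t=0,i=10, bit6=0)
  nb #.#: next=.  (t=1,i=10, bit5=0)
  nb #..: next=#  (t=0,i=1, bit4=1)
  nb .##: next=.  (t=0,i=8, bit3=0)
  nb .#.: next=.  (t=0,i=0, bit2=0)
  nb ..#: next=.  (t=0,i=7, bit1=0)
  nb ...: next=#  (t=0,i=2, bit0=1)
  bits 10010001 = 145

145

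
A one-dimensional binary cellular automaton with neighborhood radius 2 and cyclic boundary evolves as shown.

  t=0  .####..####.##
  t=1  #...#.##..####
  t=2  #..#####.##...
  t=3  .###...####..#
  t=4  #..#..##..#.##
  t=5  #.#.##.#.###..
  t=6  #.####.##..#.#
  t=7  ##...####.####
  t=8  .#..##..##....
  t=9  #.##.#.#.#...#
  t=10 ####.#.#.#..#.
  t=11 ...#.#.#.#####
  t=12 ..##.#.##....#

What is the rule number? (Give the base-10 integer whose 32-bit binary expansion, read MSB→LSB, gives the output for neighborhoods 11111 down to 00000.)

  nb #####: next=.  (t=1,i=12, bit31=0)
  nb ####.: next=.  (t=0,i=3, bit30=0)
  nb ###.#: next=#  (t=0,i=10, bit29=1)
  nb ###..: next=#  (t=0,i=4, bit28=1)
  nb ##.##: next=#  (t=0,i=0, bit27=1)
  nb ##.#.: next=.  (t=5,i=6, bit26=0)
  nb ##..#: next=.  (t=0,i=5, bit25=0)
  nb ##...: next=.  (t=1,i=1, bit24=0)
  nb #.###: next=.  (t=0,i=1, bit23=0)
  nb #.##.: next=#  (t=0,i=12, bit22=1)
  nb #.#.#: next=#  (t=5,i=2, bit21=1)
  nb #.#..: next=#  (t=9,i=9, bit20=1)
  nb #..##: next=#  (t=0,i=6, bit19=1)
  nb #..#.: next=#  (t=3,i=12, bit18=1)
  nb #...#: next=.  (t=1,i=2, bit17=0)
  nb #....: next=.  (t=8,i=11, bit16=0)
  nb .####: next=.  (t=0,i=2, bit15=0)
  nb .###.: next=.  (t=3,i=2, bit14=0)
  nb .##.#: next=#  (t=0,i=13, bit13=1)
  nb .##..: next=#  (t=1,i=7, bit12=1)
  nb .#.##: next=#  (t=1,i=5, bit11=1)
  nb .#.#.: next=.  (t=5,i=1, bit10=0)
  nb .#..#: next=#  (t=2,i=1, bit9=1)
  nb .#...: next=.  (t=9,i=10, bit8=0)
  nb ..###: next=#  (t=0,i=7, bit7=1)
  nb ..##.: next=.  (t=4,i=6, bit6=0)
  nb ..#.#: next=#  (t=1,i=4, bit5=1)
  nb ..#..: next=.  (t=2,i=0, bit4=0)
  nb ...##: next=#  (t=3,i=6, bit3=1)
  nb ...#.: next=#  (t=1,i=3, bit2=1)
  nb ....#: next=#  (t=8,i=13, bit1=1)
  nb .....: next=.  (t=8,i=12, bit0=0)
  bits 00111000011111000011101010101110 = 947665582

947665582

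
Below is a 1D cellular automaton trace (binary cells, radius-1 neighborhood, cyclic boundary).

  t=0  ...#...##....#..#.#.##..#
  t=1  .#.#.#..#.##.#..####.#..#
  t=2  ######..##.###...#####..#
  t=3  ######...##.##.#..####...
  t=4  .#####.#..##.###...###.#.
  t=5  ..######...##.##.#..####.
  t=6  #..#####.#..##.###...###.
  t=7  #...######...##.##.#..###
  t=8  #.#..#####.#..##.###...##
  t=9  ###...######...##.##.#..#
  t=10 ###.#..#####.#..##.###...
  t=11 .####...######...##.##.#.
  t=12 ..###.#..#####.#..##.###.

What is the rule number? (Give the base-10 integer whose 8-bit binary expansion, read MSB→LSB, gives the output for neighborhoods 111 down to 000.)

229

  nb ###: next=#  (t=1,i=17, bit7=1)
  nb ##.: next=#  (t=0,i=8, bit6=1)
  nb #.#: next=#  (t=0,i=17, bit5=1)
  nb #..: next=.  (t=0,i=0, bit4=0)
  nb .##: next=.  (t=0,i=7, bit3=0)
  nb .#.: next=#  (t=0,i=3, bit2=1)
  nb ..#: next=.  (t=0,i=2, bit1=0)
  nb ...: next=#  (t=0,i=1, bit0=1)
  bits 11100101 = 229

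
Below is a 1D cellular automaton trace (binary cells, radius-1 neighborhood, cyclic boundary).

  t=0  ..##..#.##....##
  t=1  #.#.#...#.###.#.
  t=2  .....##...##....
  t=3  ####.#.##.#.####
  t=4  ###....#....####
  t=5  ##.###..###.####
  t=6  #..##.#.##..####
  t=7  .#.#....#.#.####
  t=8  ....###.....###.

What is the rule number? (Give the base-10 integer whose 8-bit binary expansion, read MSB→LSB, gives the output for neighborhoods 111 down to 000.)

  [7] ### => #  t=1,i=11
  [6] ##. => .  t=0,i=3
  [5] #.# => .  t=0,i=7
  [4] #.. => #  t=0,i=0
  [3] .## => #  t=0,i=2
  [2] .#. => .  t=0,i=6
  [1] ..# => .  t=0,i=1
  [0] ... => #  t=0,i=11
  bits 10011001 = 153

153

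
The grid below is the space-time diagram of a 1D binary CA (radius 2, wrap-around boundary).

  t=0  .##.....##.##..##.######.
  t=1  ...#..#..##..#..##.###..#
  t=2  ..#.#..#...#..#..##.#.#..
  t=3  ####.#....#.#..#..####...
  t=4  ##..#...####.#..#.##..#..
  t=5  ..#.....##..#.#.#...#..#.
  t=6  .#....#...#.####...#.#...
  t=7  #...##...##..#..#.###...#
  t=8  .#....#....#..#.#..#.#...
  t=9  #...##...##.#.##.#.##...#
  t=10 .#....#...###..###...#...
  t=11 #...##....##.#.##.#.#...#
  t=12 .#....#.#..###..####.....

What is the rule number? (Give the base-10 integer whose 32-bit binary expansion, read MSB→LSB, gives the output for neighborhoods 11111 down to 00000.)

2401298086

  #####|#  b31=1 t=0,i=20
  ####.|.  b30=0 t=0,i=22
  ###.#|.  b29=0 t=3,i=3
  ###..|.  b28=0 t=0,i=23
  ##.##|#  b27=1 t=0,i=10
  ##.#.|#  b26=1 t=2,i=19
  ##..#|#  b25=1 t=0,i=13
  ##...|#  b24=1 t=0,i=3
  #.###|.  b23=0 t=0,i=18
  #.##.|.  b22=0 t=0,i=11
  #.#.#|#  b21=1 t=2,i=20
  #.#..|.  b20=0 t=2,i=4
  #..##|.  b19=0 t=0,i=0
  #..#.|.  b18=0 t=1,i=5
  #...#|.  b17=0 t=1,i=1
  #....|.  b16=0 t=0,i=4
  .####|#  b15=1 t=0,i=19
  .###.|#  b14=1 t=1,i=20
  .##.#|#  b13=1 t=0,i=9
  .##..|.  b12=0 t=0,i=2
  .#.##|.  b11=0 t=4,i=17
  .#.#.|#  b10=1 t=2,i=3
  .#..#|#  b9=1 t=1,i=4
  .#...|.  b8=0 t=1,i=0
  ..###|#  b7=1 t=3,i=0
  ..##.|.  b6=0 t=0,i=1
  ..#.#|#  b5=1 t=2,i=2
  ..#..|.  b4=0 t=1,i=3
  ...##|.  b3=0 t=0,i=7
  ...#.|#  b2=1 t=1,i=2
  ....#|#  b1=1 t=0,i=6
  .....|.  b0=0 t=0,i=5
  bits 10001111001000001110011010100110 = 2401298086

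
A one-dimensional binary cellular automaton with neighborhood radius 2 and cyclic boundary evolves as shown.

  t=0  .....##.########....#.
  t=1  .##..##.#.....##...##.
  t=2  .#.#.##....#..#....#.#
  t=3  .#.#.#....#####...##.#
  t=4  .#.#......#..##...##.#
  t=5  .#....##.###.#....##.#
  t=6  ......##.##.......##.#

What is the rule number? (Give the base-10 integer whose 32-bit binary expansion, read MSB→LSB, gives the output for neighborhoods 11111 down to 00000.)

  ##### -> .   bit 31 = 0  t=0,i=10
  ####. -> #   bit 30 = 1  t=0,i=14
  ###.# -> .   bit 29 = 0  t=5,i=11
  ###.. -> #   bit 28 = 1  t=0,i=15
  ##.## -> .   bit 27 = 0  t=0,i=7
  ##.#. -> .   bit 26 = 0  t=1,i=7
  ##..# -> #   bit 25 = 1  t=1,i=3
  ##... -> .   bit 24 = 0  t=0,i=16
  #.### -> #   bit 23 = 1  t=0,i=8
  #.##. -> #   bit 22 = 1  t=2,i=5
  #.#.# -> #   bit 21 = 1  t=2,i=1
  #.#.. -> .   bit 20 = 0  t=1,i=8
  #..## -> .   bit 19 = 0  t=1,i=0
  #..#. -> #   bit 18 = 1  t=2,i=13
  #...# -> .   bit 17 = 0  t=1,i=17
  #.... -> .   bit 16 = 0  t=0,i=0
  .#### -> .   bit 15 = 0  t=0,i=9
  .###. -> #   bit 14 = 1  t=5,i=10
  .##.# -> #   bit 13 = 1  t=0,i=6
  .##.. -> .   bit 12 = 0  t=1,i=2
  .#.## -> .   bit 11 = 0  t=2,i=4
  .#.#. -> .   bit 10 = 0  t=2,i=0
  .#..# -> #   bit 9 = 1  t=2,i=12
  .#... -> .   bit 8 = 0  t=0,i=21
  ..### -> #   bit 7 = 1  t=3,i=10
  ..##. -> #   bit 6 = 1  t=0,i=5
  ..#.# -> #   bit 5 = 1  t=2,i=19
  ..#.. -> #   bit 4 = 1  t=0,i=20
  ...## -> .   bit 3 = 0  t=0,i=4
  ...#. -> #   bit 2 = 1  t=0,i=19
  ....# -> .   bit 1 = 0  t=0,i=3
  ..... -> #   bit 0 = 1  t=0,i=1
  bits 01010010111001000110001011110101 = 1390699253

1390699253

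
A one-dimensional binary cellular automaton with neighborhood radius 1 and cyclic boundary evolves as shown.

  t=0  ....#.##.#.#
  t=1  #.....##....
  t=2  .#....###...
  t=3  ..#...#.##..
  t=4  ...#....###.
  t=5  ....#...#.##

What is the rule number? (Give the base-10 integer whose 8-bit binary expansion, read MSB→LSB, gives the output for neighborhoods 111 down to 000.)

88

  [7] ### => .  t=2,i=7
  [6] ##. => #  t=0,i=7
  [5] #.# => .  t=0,i=5
  [4] #.. => #  t=0,i=0
  [3] .## => #  t=0,i=6
  [2] .#. => .  t=0,i=4
  [1] ..# => .  t=0,i=3
  [0] ... => .  t=0,i=1
  bits 01011000 = 88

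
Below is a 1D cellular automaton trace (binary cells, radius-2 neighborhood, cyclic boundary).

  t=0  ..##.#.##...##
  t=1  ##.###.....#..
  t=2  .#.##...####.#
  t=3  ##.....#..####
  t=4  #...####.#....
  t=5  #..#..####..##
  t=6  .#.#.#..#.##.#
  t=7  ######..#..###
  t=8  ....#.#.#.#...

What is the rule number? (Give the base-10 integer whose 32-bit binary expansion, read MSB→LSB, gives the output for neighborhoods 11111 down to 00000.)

  nb #####: next=.  (t=3,i=12, bit31=0)
  nb ####.: next=#  (t=2,i=10, bit30=1)
  nb ###.#: next=#  (t=2,i=11, bit29=1)
  nb ###..: next=.  (t=1,i=5, bit28=0)
  nb ##.##: next=.  (t=1,i=2, bit27=0)
  nb ##.#.: next=#  (t=0,i=4, bit26=1)
  nb ##..#: next=#  (t=0,i=0, bit25=1)
  nb ##...: next=.  (t=0,i=9, bit24=0)
  nb #.###: next=#  (t=1,i=3, bit23=1)
  nb #.##.: next=.  (t=0,i=7, bit22=0)
  nb #.#.#: next=#  (t=0,i=5, bit21=1)
  nb #.#..: next=#  (t=4,i=9, bit20=1)
  nb #..##: next=#  (t=0,i=1, bit19=1)
  nb #..#.: next=.  (t=5,i=2, bit18=0)
  nb #...#: next=.  (t=0,i=10, bit17=0)
  nb #....: next=.  (t=1,i=7, bit16=0)
  nb .####: next=.  (t=2,i=9, bit15=0)
  nb .###.: next=#  (t=1,i=4, bit14=1)
  nb .##.#: next=#  (t=0,i=3, bit13=1)
  nb .##..: next=.  (t=0,i=8, bit12=0)
  nb .#.##: next=.  (t=0,i=6, bit11=0)
  nb .#.#.: next=#  (t=2,i=0, bit10=1)
  nb .#..#: next=.  (t=1,i=12, bit9=0)
  nb .#...: next=.  (t=4,i=1, bit8=0)
  nb ..###: next=.  (t=2,i=8, bit7=0)
  nb ..##.: next=.  (t=0,i=2, bit6=0)
  nb ..#.#: next=#  (t=6,i=8, bit5=1)
  nb ..#..: next=#  (t=1,i=11, bit4=1)
  nb ...##: next=#  (t=0,i=11, bit3=1)
  nb ...#.: next=#  (t=1,i=10, bit2=1)
  nb ....#: next=#  (t=1,i=9, bit1=1)
  nb .....: next=#  (t=1,i=8, bit0=1)
  bits 01100110101110000110010000111111 = 1723360319

1723360319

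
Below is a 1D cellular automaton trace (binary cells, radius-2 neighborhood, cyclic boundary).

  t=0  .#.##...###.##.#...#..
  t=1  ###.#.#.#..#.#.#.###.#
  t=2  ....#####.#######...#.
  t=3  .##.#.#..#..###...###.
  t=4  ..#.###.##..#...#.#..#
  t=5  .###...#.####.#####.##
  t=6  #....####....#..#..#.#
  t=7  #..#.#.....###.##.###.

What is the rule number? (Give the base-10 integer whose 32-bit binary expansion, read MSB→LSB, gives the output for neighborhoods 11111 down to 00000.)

  [31] ##### => #  t=2,i=6
  [30] ####. => .  t=1,i=1
  [29] ###.# => .  t=0,i=10
  [28] ###.. => .  t=2,i=16
  [27] ##.## => #  t=0,i=11
  [26] ##.#. => .  t=0,i=14
  [25] ##..# => #  t=3,i=21
  [24] ##... => .  t=0,i=5
  [23] #.### => .  t=1,i=17
  [22] #.##. => .  t=0,i=3
  [21] #.#.# => #  t=1,i=4
  [20] #.#.. => #  t=0,i=15
  [19] #..## => .  t=3,i=0
  [18] #..#. => #  t=1,i=10
  [17] #...# => #  t=0,i=6
  [16] #.... => .  t=2,i=0
  [15] .#### => .  t=1,i=0
  [14] .###. => .  t=0,i=9
  [13] .##.# => #  t=0,i=13
  [12] .##.. => #  t=0,i=4
  [11] .#.## => #  t=0,i=2
  [10] .#.#. => #  t=1,i=5
  [9] .#..# => .  t=1,i=9
  [8] .#... => .  t=0,i=16
  [7] ..### => #  t=0,i=8
  [6] ..##. => .  t=3,i=1
  [5] ..#.# => #  t=0,i=1
  [4] ..#.. => #  t=0,i=19
  [3] ...## => .  t=0,i=7
  [2] ...#. => #  t=0,i=0
  [1] ....# => #  t=2,i=2
  [0] ..... => #  t=2,i=1
  bits 10001010001101100011110010110111 = 2318810295

2318810295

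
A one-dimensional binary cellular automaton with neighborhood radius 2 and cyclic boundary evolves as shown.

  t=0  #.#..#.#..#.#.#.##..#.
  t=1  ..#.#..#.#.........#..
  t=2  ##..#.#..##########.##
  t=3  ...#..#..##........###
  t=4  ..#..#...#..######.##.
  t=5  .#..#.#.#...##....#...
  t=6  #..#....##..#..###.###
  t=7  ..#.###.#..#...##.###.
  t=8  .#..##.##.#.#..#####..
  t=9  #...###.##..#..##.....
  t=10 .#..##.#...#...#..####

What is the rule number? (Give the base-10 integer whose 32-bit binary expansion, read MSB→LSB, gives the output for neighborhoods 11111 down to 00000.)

  [31] ##### => .  t=2,i=11
  [30] ####. => .  t=2,i=0
  [29] ###.# => .  t=2,i=18
  [28] ###.. => .  t=2,i=1
  [27] ##.## => #  t=2,i=19
  [26] ##.#. => #  t=7,i=7
  [25] ##..# => .  t=0,i=18
  [24] ##... => .  t=3,i=0
  [23] #.### => #  t=2,i=20
  [22] #.##. => .  t=0,i=16
  [21] #.#.# => .  t=0,i=0
  [20] #.#.. => #  t=0,i=2
  [19] #..## => .  t=2,i=8
  [18] #..#. => #  t=0,i=4
  [17] #...# => .  t=3,i=1
  [16] #.... => #  t=1,i=11
  [15] .#### => #  t=2,i=10
  [14] .###. => #  t=3,i=20
  [13] .##.# => #  t=7,i=16
  [12] .##.. => .  t=0,i=17
  [11] .#.## => .  t=0,i=15
  [10] .#.#. => .  t=0,i=1
  [9] .#..# => .  t=0,i=3
  [8] .#... => #  t=1,i=10
  [7] ..### => #  t=2,i=9
  [6] ..##. => #  t=3,i=9
  [5] ..#.# => .  t=0,i=5
  [4] ..#.. => .  t=1,i=19
  [3] ...## => .  t=3,i=18
  [2] ...#. => #  t=1,i=1
  [1] ....# => #  t=1,i=0
  [0] ..... => #  t=1,i=12
  bits 00001100100101011110000111000111 = 211149255

211149255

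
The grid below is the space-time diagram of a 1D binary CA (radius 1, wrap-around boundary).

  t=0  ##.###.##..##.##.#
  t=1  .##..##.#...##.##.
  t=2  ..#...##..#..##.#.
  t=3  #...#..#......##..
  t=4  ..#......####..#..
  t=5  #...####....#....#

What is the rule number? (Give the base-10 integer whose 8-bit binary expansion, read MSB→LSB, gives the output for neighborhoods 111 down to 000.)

97

  nb ###: next=.  (t=0,i=0, bit7=0)
  nb ##.: next=#  (t=0,i=1, bit6=1)
  nb #.#: next=#  (t=0,i=2, bit5=1)
  nb #..: next=.  (t=0,i=9, bit4=0)
  nb .##: next=.  (t=0,i=3, bit3=0)
  nb .#.: next=.  (t=1,i=8, bit2=0)
  nb ..#: next=.  (t=0,i=10, bit1=0)
  nb ...: next=#  (t=1,i=10, bit0=1)
  bits 01100001 = 97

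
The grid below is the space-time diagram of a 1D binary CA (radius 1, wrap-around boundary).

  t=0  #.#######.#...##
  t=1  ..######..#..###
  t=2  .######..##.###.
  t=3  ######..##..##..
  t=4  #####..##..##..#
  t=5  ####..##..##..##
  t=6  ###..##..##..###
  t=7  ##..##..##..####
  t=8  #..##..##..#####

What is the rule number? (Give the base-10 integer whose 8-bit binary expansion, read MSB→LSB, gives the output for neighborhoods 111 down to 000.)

  ###|#  b7=1 t=0,i=3
  ##.|.  b6=0 t=0,i=0
  #.#|.  b5=0 t=0,i=1
  #..|.  b4=0 t=0,i=11
  .##|#  b3=1 t=0,i=2
  .#.|#  b2=1 t=0,i=10
  ..#|#  b1=1 t=0,i=13
  ...|.  b0=0 t=0,i=12
  bits 10001110 = 142

142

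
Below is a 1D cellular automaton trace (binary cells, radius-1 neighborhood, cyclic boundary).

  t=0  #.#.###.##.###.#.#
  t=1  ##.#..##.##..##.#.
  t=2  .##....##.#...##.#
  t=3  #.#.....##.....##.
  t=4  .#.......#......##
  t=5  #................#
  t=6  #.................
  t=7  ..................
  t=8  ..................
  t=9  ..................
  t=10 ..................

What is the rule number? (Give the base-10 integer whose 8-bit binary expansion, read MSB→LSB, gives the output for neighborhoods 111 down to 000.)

96

  ### -> .   bit 7 = 0  t=0,i=5
  ##. -> #   bit 6 = 1  t=0,i=0
  #.# -> #   bit 5 = 1  t=0,i=1
  #.. -> .   bit 4 = 0  t=1,i=4
  .## -> .   bit 3 = 0  t=0,i=4
  .#. -> .   bit 2 = 0  t=0,i=2
  ..# -> .   bit 1 = 0  t=1,i=5
  ... -> .   bit 0 = 0  t=2,i=4
  bits 01100000 = 96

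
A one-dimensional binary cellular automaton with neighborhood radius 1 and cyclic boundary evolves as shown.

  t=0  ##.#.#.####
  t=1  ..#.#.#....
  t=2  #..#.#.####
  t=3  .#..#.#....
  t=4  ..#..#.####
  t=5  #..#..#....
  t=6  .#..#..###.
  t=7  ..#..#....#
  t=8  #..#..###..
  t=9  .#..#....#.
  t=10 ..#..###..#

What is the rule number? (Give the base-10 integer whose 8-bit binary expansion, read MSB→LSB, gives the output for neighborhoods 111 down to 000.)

49

  ###|.  b7=0 t=0,i=0
  ##.|.  b6=0 t=0,i=1
  #.#|#  b5=1 t=0,i=2
  #..|#  b4=1 t=1,i=7
  .##|.  b3=0 t=0,i=7
  .#.|.  b2=0 t=0,i=3
  ..#|.  b1=0 t=1,i=1
  ...|#  b0=1 t=1,i=0
  bits 00110001 = 49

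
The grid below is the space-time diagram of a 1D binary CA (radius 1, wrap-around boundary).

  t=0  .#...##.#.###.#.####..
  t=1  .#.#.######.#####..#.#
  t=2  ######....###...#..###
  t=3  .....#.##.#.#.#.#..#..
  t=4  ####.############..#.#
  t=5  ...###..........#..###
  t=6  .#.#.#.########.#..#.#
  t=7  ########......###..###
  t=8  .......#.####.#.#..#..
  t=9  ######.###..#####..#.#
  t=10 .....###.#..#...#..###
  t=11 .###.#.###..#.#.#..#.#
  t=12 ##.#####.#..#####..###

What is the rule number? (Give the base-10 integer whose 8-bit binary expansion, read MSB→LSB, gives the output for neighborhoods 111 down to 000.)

  ### -> .   bit 7 = 0  t=0,i=11
  ##. -> #   bit 6 = 1  t=0,i=6
  #.# -> #   bit 5 = 1  t=0,i=7
  #.. -> .   bit 4 = 0  t=0,i=2
  .## -> #   bit 3 = 1  t=0,i=5
  .#. -> #   bit 2 = 1  t=0,i=1
  ..# -> .   bit 1 = 0  t=0,i=0
  ... -> #   bit 0 = 1  t=0,i=3
  bits 01101101 = 109

109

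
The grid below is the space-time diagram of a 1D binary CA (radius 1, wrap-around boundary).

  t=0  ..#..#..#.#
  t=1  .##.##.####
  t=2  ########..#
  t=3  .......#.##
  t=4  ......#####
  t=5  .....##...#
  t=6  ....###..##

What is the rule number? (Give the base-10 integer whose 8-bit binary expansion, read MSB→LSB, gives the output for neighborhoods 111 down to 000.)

110

  ### -> .   bit 7 = 0  t=1,i=8
  ##. -> #   bit 6 = 1  t=1,i=2
  #.# -> #   bit 5 = 1  t=0,i=9
  #.. -> .   bit 4 = 0  t=0,i=0
  .## -> #   bit 3 = 1  t=1,i=1
  .#. -> #   bit 2 = 1  t=0,i=2
  ..# -> #   bit 1 = 1  t=0,i=1
  ... -> .   bit 0 = 0  t=3,i=1
  bits 01101110 = 110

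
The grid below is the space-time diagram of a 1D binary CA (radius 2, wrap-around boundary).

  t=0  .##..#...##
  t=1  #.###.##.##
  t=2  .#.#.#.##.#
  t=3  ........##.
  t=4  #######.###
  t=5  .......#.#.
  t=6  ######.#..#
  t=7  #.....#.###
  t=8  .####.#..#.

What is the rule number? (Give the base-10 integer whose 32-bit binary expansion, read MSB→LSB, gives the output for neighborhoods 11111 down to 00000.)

252703715

  #####|.  b31=0 t=4,i=0
  ####.|.  b30=0 t=4,i=5
  ###.#|.  b29=0 t=1,i=0
  ###..|.  b28=0 t=7,i=0
  ##.##|#  b27=1 t=0,i=0
  ##.#.|#  b26=1 t=2,i=9
  ##..#|#  b25=1 t=0,i=3
  ##...|#  b24=1 t=3,i=10
  #.###|.  b23=0 t=1,i=2
  #.##.|.  b22=0 t=0,i=1
  #.#.#|.  b21=0 t=2,i=1
  #.#..|.  b20=0 t=5,i=9
  #..##|#  b19=1 t=6,i=9
  #..#.|#  b18=1 t=0,i=4
  #...#|#  b17=1 t=0,i=7
  #....|#  b16=1 t=3,i=0
  .####|#  b15=1 t=4,i=9
  .###.|#  b14=1 t=1,i=3
  .##.#|#  b13=1 t=0,i=10
  .##..|#  b12=1 t=0,i=2
  .#.##|.  b11=0 t=2,i=6
  .#.#.|.  b10=0 t=2,i=0
  .#..#|#  b9=1 t=6,i=8
  .#...|#  b8=1 t=0,i=6
  ..###|#  b7=1 t=6,i=10
  ..##.|#  b6=1 t=0,i=9
  ..#.#|#  b5=1 t=5,i=7
  ..#..|.  b4=0 t=0,i=5
  ...##|.  b3=0 t=0,i=8
  ...#.|.  b2=0 t=5,i=6
  ....#|#  b1=1 t=3,i=6
  .....|#  b0=1 t=3,i=1
  bits 00001111000011111111001111100011 = 252703715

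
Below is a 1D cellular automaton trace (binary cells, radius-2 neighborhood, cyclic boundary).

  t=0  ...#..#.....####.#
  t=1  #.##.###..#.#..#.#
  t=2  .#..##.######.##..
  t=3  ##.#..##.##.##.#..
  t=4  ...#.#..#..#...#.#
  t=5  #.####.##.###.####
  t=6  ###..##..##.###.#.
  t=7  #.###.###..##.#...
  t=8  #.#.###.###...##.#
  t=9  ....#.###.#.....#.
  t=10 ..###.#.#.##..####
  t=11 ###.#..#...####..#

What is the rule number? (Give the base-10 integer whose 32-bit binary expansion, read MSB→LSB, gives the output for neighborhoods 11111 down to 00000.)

  ##### -> #   bit 31 = 1  t=2,i=9
  ####. -> .   bit 30 = 0  t=0,i=14
  ###.# -> #   bit 29 = 1  t=0,i=15
  ###.. -> #   bit 28 = 1  t=1,i=7
  ##.## -> #   bit 27 = 1  t=1,i=1
  ##.#. -> .   bit 26 = 0  t=0,i=16
  ##..# -> #   bit 25 = 1  t=1,i=8
  ##... -> .   bit 24 = 0  t=2,i=16
  #.### -> #   bit 23 = 1  t=1,i=5
  #.##. -> .   bit 22 = 0  t=1,i=2
  #.#.# -> .   bit 21 = 0  t=6,i=16
  #.#.. -> #   bit 20 = 1  t=0,i=17
  #..## -> #   bit 19 = 1  t=2,i=3
  #..#. -> #   bit 18 = 1  t=0,i=5
  #...# -> .   bit 17 = 0  t=0,i=1
  #.... -> .   bit 16 = 0  t=0,i=8
  .#### -> .   bit 15 = 0  t=0,i=13
  .###. -> .   bit 14 = 0  t=1,i=6
  .##.# -> .   bit 13 = 0  t=1,i=0
  .##.. -> #   bit 12 = 1  t=2,i=15
  .#.## -> .   bit 11 = 0  t=1,i=16
  .#.#. -> #   bit 10 = 1  t=1,i=11
  .#..# -> .   bit 9 = 0  t=0,i=4
  .#... -> #   bit 8 = 1  t=0,i=0
  ..### -> #   bit 7 = 1  t=0,i=12
  ..##. -> .   bit 6 = 0  t=2,i=4
  ..#.# -> #   bit 5 = 1  t=1,i=10
  ..#.. -> #   bit 4 = 1  t=0,i=3
  ...## -> .   bit 3 = 0  t=0,i=11
  ...#. -> #   bit 2 = 1  t=0,i=2
  ....# -> #   bit 1 = 1  t=0,i=10
  ..... -> .   bit 0 = 0  t=0,i=9
  bits 10111010100111000001010110110110 = 3130791350

3130791350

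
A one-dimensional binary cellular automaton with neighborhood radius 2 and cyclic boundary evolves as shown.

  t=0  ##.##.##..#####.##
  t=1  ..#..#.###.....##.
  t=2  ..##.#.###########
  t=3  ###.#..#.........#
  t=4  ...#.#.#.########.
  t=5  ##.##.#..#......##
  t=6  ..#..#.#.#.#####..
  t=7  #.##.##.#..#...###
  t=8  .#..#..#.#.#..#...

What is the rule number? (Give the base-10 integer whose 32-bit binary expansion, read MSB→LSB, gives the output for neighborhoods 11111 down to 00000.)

529094267

  ##### -> .   bit 31 = 0  t=0,i=12
  ####. -> .   bit 30 = 0  t=0,i=0
  ###.# -> .   bit 29 = 0  t=0,i=1
  ###.. -> #   bit 28 = 1  t=1,i=9
  ##.## -> #   bit 27 = 1  t=0,i=2
  ##.#. -> #   bit 26 = 1  t=2,i=4
  ##..# -> #   bit 25 = 1  t=0,i=8
  ##... -> #   bit 24 = 1  t=1,i=10
  #.### -> #   bit 23 = 1  t=0,i=16
  #.##. -> .   bit 22 = 0  t=0,i=3
  #.#.# -> .   bit 21 = 0  t=2,i=5
  #.#.. -> .   bit 20 = 0  t=3,i=4
  #..## -> #   bit 19 = 1  t=0,i=9
  #..#. -> .   bit 18 = 0  t=1,i=4
  #...# -> .   bit 17 = 0  t=1,i=0
  #.... -> #   bit 16 = 1  t=1,i=11
  .#### -> .   bit 15 = 0  t=0,i=11
  .###. -> #   bit 14 = 1  t=1,i=8
  .##.# -> .   bit 13 = 0  t=0,i=4
  .##.. -> #   bit 12 = 1  t=0,i=7
  .#.## -> .   bit 11 = 0  t=1,i=6
  .#.#. -> #   bit 10 = 1  t=4,i=4
  .#..# -> #   bit 9 = 1  t=1,i=3
  .#... -> .   bit 8 = 0  t=3,i=8
  ..### -> .   bit 7 = 0  t=0,i=10
  ..##. -> #   bit 6 = 1  t=1,i=15
  ..#.# -> #   bit 5 = 1  t=1,i=5
  ..#.. -> #   bit 4 = 1  t=1,i=2
  ...## -> #   bit 3 = 1  t=1,i=14
  ...#. -> .   bit 2 = 0  t=1,i=1
  ....# -> #   bit 1 = 1  t=1,i=13
  ..... -> #   bit 0 = 1  t=1,i=12
  bits 00011111100010010101011001111011 = 529094267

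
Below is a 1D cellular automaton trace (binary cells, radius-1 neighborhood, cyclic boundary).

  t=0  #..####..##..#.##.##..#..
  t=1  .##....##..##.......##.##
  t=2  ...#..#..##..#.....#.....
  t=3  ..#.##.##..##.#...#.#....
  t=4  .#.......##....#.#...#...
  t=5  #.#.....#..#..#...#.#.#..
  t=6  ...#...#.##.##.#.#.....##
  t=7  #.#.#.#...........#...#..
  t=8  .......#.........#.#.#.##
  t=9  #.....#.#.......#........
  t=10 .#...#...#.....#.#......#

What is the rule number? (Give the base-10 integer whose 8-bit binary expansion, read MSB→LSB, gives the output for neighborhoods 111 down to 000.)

  ###|.  b7=0 t=0,i=4
  ##.|.  b6=0 t=0,i=6
  #.#|.  b5=0 t=0,i=14
  #..|#  b4=1 t=0,i=1
  .##|.  b3=0 t=0,i=3
  .#.|.  b2=0 t=0,i=0
  ..#|#  b1=1 t=0,i=2
  ...|.  b0=0 t=1,i=4
  bits 00010010 = 18

18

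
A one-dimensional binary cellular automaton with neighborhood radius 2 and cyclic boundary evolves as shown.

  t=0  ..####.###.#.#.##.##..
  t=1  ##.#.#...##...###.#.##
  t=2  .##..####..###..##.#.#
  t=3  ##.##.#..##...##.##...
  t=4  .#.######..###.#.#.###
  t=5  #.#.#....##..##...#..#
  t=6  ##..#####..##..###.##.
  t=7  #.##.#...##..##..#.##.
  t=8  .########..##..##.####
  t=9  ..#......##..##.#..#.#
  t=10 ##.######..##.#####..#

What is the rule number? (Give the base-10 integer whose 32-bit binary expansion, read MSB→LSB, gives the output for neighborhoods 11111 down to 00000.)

  [31] ##### => .  t=4,i=5
  [30] ####. => .  t=0,i=4
  [29] ###.# => #  t=0,i=5
  [28] ###.. => .  t=2,i=8
  [27] ##.## => .  t=0,i=6
  [26] ##.#. => #  t=0,i=10
  [25] ##..# => #  t=2,i=3
  [24] ##... => #  t=0,i=20
  [23] #.### => .  t=0,i=7
  [22] #.##. => #  t=0,i=15
  [21] #.#.# => .  t=0,i=11
  [20] #.#.. => #  t=1,i=5
  [19] #..## => #  t=2,i=4
  [18] #..#. => #  t=7,i=16
  [17] #...# => #  t=1,i=7
  [16] #.... => #  t=0,i=21
  [15] .#### => #  t=0,i=3
  [14] .###. => .  t=0,i=8
  [13] .##.# => #  t=0,i=16
  [12] .##.. => .  t=0,i=19
  [11] .#.## => #  t=0,i=14
  [10] .#.#. => .  t=0,i=12
  [9] .#..# => #  t=3,i=7
  [8] .#... => #  t=1,i=6
  [7] ..### => .  t=0,i=2
  [6] ..##. => .  t=1,i=9
  [5] ..#.# => .  t=7,i=17
  [4] ..#.. => .  t=5,i=18
  [3] ...## => #  t=0,i=1
  [2] ...#. => #  t=5,i=17
  [1] ....# => #  t=0,i=0
  [0] ..... => #  t=9,i=5
  bits 00100111010111111010101100001111 = 660581135

660581135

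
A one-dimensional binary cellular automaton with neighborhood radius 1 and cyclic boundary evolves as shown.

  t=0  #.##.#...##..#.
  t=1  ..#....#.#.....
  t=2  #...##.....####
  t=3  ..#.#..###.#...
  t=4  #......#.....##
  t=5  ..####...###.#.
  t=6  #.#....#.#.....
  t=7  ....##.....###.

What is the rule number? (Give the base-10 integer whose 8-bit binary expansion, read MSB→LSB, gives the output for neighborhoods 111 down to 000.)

9

  nb ###: next=.  (t=2,i=12, bit7=0)
  nb ##.: next=.  (t=0,i=3, bit6=0)
  nb #.#: next=.  (t=0,i=1, bit5=0)
  nb #..: next=.  (t=0,i=6, bit4=0)
  nb .##: next=#  (t=0,i=2, bit3=1)
  nb .#.: next=.  (t=0,i=0, bit2=0)
  nb ..#: next=.  (t=0,i=8, bit1=0)
  nb ...: next=#  (t=0,i=7, bit0=1)
  bits 00001001 = 9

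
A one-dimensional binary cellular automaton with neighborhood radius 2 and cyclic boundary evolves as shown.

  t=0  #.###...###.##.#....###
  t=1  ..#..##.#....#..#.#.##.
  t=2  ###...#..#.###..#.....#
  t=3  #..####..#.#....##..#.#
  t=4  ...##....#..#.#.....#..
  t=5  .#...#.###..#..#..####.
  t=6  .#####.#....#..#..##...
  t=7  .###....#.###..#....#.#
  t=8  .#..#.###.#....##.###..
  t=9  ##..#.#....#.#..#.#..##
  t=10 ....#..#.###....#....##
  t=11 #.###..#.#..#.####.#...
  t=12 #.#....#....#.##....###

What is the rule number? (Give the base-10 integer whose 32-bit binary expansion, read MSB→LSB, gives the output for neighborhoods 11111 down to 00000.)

2172821942

  #####|#  b31=1 t=6,i=3
  ####.|.  b30=0 t=0,i=22
  ###.#|.  b29=0 t=0,i=0
  ###..|.  b28=0 t=0,i=4
  ##.##|.  b27=0 t=0,i=1
  ##.#.|.  b26=0 t=0,i=14
  ##..#|.  b25=0 t=2,i=14
  ##...|#  b24=1 t=0,i=5
  #.###|#  b23=1 t=0,i=2
  #.##.|.  b22=0 t=0,i=12
  #.#.#|.  b21=0 t=1,i=18
  #.#..|.  b20=0 t=0,i=15
  #..##|.  b19=0 t=1,i=4
  #..#.|.  b18=0 t=1,i=15
  #...#|#  b17=1 t=0,i=6
  #....|.  b16=0 t=0,i=17
  .####|#  b15=1 t=0,i=21
  .###.|.  b14=0 t=0,i=3
  .##.#|#  b13=1 t=0,i=13
  .##..|.  b12=0 t=1,i=21
  .#.##|.  b11=0 t=1,i=19
  .#.#.|.  b10=0 t=1,i=17
  .#..#|.  b9=0 t=1,i=3
  .#...|#  b8=1 t=0,i=16
  ..###|#  b7=1 t=0,i=8
  ..##.|.  b6=0 t=1,i=5
  ..#.#|#  b5=1 t=1,i=16
  ..#..|#  b4=1 t=1,i=2
  ...##|.  b3=0 t=0,i=7
  ...#.|#  b2=1 t=1,i=1
  ....#|#  b1=1 t=0,i=18
  .....|.  b0=0 t=2,i=19
  bits 10000001100000101010000110110110 = 2172821942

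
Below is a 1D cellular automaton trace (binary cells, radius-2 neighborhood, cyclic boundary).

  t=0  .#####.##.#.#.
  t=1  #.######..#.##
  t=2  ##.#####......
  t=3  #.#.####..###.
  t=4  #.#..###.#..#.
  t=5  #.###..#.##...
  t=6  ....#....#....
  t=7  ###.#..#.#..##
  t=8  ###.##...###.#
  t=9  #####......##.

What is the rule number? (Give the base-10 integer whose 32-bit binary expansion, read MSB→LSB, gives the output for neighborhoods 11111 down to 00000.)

4168647251

  ##### -> #   bit 31 = 1  t=0,i=3
  ####. -> #   bit 30 = 1  t=0,i=4
  ###.# -> #   bit 29 = 1  t=0,i=5
  ###.. -> #   bit 28 = 1  t=1,i=7
  ##.## -> #   bit 27 = 1  t=0,i=6
  ##.#. -> .   bit 26 = 0  t=0,i=9
  ##..# -> .   bit 25 = 0  t=1,i=8
  ##... -> .   bit 24 = 0  t=2,i=8
  #.### -> .   bit 23 = 0  t=1,i=2
  #.##. -> #   bit 22 = 1  t=0,i=7
  #.#.# -> #   bit 21 = 1  t=0,i=10
  #.#.. -> #   bit 20 = 1  t=0,i=12
  #..## -> #   bit 19 = 1  t=0,i=0
  #..#. -> .   bit 18 = 0  t=1,i=9
  #...# -> .   bit 17 = 0  t=5,i=12
  #.... -> .   bit 16 = 0  t=2,i=9
  .#### -> #   bit 15 = 1  t=0,i=2
  .###. -> .   bit 14 = 0  t=1,i=13
  .##.# -> .   bit 13 = 0  t=0,i=8
  .##.. -> .   bit 12 = 0  t=5,i=10
  .#.## -> .   bit 11 = 0  t=1,i=11
  .#.#. -> .   bit 10 = 0  t=0,i=11
  .#..# -> #   bit 9 = 1  t=0,i=13
  .#... -> .   bit 8 = 0  t=6,i=5
  ..### -> .   bit 7 = 0  t=0,i=1
  ..##. -> #   bit 6 = 1  t=2,i=0
  ..#.# -> .   bit 5 = 0  t=1,i=10
  ..#.. -> #   bit 4 = 1  t=6,i=4
  ...## -> .   bit 3 = 0  t=2,i=13
  ...#. -> .   bit 2 = 0  t=5,i=13
  ....# -> #   bit 1 = 1  t=2,i=12
  ..... -> #   bit 0 = 1  t=2,i=10
  bits 11111000011110001000001001010011 = 4168647251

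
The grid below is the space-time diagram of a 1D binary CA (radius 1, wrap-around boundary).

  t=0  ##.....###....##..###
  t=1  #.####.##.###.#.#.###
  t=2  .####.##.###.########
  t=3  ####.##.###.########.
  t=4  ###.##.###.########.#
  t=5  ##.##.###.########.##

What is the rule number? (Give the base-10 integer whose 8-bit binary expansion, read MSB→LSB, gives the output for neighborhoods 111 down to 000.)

  ###|#  b7=1 t=0,i=0
  ##.|.  b6=0 t=0,i=1
  #.#|#  b5=1 t=1,i=1
  #..|#  b4=1 t=0,i=2
  .##|#  b3=1 t=0,i=7
  .#.|#  b2=1 t=1,i=14
  ..#|.  b1=0 t=0,i=6
  ...|#  b0=1 t=0,i=3
  bits 10111101 = 189

189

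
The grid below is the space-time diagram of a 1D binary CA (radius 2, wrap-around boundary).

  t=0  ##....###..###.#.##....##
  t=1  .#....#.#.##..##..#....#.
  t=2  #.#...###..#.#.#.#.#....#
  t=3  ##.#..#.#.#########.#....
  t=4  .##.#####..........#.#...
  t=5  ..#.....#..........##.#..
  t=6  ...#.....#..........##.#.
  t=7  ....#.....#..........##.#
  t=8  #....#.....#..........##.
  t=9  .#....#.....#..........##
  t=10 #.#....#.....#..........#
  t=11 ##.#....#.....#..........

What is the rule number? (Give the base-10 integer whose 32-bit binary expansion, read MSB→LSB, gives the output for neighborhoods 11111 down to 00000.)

  [31] ##### => .  t=3,i=12
  [30] ####. => .  t=0,i=0
  [29] ###.# => .  t=0,i=13
  [28] ###.. => #  t=0,i=1
  [27] ##.## => .  t=4,i=3
  [26] ##.#. => #  t=0,i=14
  [25] ##..# => .  t=0,i=9
  [24] ##... => .  t=0,i=2
  [23] #.### => .  t=3,i=10
  [22] #.##. => .  t=0,i=17
  [21] #.#.# => #  t=0,i=15
  [20] #.#.. => .  t=2,i=2
  [19] #..## => #  t=0,i=10
  [18] #..#. => #  t=1,i=0
  [17] #...# => .  t=2,i=4
  [16] #.... => .  t=0,i=3
  [15] .#### => .  t=0,i=24
  [14] .###. => .  t=0,i=7
  [13] .##.# => #  t=2,i=0
  [12] .##.. => #  t=0,i=18
  [11] .#.## => .  t=0,i=16
  [10] .#.#. => #  t=1,i=7
  [9] .#..# => #  t=1,i=24
  [8] .#... => #  t=1,i=2
  [7] ..### => #  t=0,i=6
  [6] ..##. => .  t=1,i=14
  [5] ..#.# => #  t=1,i=6
  [4] ..#.. => .  t=1,i=1
  [3] ...## => .  t=0,i=5
  [2] ...#. => .  t=1,i=5
  [1] ....# => .  t=0,i=4
  [0] ..... => .  t=4,i=11
  bits 00010100001011000011011110100000 = 338442144

338442144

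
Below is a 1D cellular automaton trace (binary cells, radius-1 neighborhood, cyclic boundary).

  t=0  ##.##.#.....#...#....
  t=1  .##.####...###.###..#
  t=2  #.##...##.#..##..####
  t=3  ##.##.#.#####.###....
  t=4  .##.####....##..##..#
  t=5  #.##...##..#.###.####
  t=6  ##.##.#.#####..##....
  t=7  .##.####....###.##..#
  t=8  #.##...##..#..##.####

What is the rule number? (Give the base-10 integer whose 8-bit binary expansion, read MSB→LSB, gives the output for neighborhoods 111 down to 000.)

  [7] ### => .  t=1,i=5
  [6] ##. => #  t=0,i=1
  [5] #.# => #  t=0,i=2
  [4] #.. => #  t=0,i=7
  [3] .## => .  t=0,i=0
  [2] .#. => #  t=0,i=6
  [1] ..# => #  t=0,i=11
  [0] ... => .  t=0,i=8
  bits 01110110 = 118

118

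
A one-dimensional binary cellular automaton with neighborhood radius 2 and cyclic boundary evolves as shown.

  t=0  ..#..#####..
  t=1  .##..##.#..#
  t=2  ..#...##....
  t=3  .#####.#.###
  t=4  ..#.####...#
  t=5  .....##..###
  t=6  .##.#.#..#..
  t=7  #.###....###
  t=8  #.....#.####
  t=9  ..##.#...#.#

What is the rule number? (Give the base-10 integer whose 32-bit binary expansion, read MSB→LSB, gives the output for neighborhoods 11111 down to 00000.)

1680060829

  ##### -> .   bit 31 = 0  t=0,i=7
  ####. -> #   bit 30 = 1  t=0,i=8
  ###.# -> #   bit 29 = 1  t=3,i=5
  ###.. -> .   bit 28 = 0  t=0,i=9
  ##.## -> .   bit 27 = 0  t=3,i=0
  ##.#. -> #   bit 26 = 1  t=1,i=7
  ##..# -> .   bit 25 = 0  t=1,i=3
  ##... -> .   bit 24 = 0  t=0,i=10
  #.### -> .   bit 23 = 0  t=3,i=1
  #.##. -> .   bit 22 = 0  t=1,i=1
  #.#.# -> #   bit 21 = 1  t=3,i=7
  #.#.. -> .   bit 20 = 0  t=1,i=8
  #..## -> .   bit 19 = 0  t=0,i=4
  #..#. -> .   bit 18 = 0  t=1,i=10
  #...# -> #   bit 17 = 1  t=2,i=4
  #.... -> #   bit 16 = 1  t=0,i=11
  .#### -> #   bit 15 = 1  t=0,i=6
  .###. -> .   bit 14 = 0  t=3,i=10
  .##.# -> #   bit 13 = 1  t=1,i=6
  .##.. -> #   bit 12 = 1  t=1,i=2
  .#.## -> .   bit 11 = 0  t=1,i=0
  .#.#. -> .   bit 10 = 0  t=6,i=5
  .#..# -> .   bit 9 = 0  t=0,i=3
  .#... -> #   bit 8 = 1  t=2,i=3
  ..### -> #   bit 7 = 1  t=0,i=5
  ..##. -> .   bit 6 = 0  t=1,i=5
  ..#.# -> .   bit 5 = 0  t=1,i=11
  ..#.. -> #   bit 4 = 1  t=0,i=2
  ...## -> #   bit 3 = 1  t=2,i=5
  ...#. -> #   bit 2 = 1  t=0,i=1
  ....# -> .   bit 1 = 0  t=0,i=0
  ..... -> #   bit 0 = 1  t=2,i=10
  bits 01100100001000111011000110011101 = 1680060829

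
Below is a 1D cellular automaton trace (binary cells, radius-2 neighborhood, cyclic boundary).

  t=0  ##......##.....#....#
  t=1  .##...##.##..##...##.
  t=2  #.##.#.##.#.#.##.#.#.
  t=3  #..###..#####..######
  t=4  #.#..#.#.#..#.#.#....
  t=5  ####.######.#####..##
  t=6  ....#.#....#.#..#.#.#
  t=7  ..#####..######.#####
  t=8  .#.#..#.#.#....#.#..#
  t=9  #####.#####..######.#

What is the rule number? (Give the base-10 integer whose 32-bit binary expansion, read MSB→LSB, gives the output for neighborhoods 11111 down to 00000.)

490255918

  ##### -> .   bit 31 = 0  t=3,i=10
  ####. -> .   bit 30 = 0  t=3,i=11
  ###.# -> .   bit 29 = 0  t=5,i=3
  ###.. -> #   bit 28 = 1  t=0,i=1
  ##.## -> #   bit 27 = 1  t=1,i=8
  ##.#. -> #   bit 26 = 1  t=2,i=4
  ##..# -> .   bit 25 = 0  t=1,i=11
  ##... -> #   bit 24 = 1  t=0,i=2
  #.### -> .   bit 23 = 0  t=5,i=5
  #.##. -> .   bit 22 = 0  t=1,i=9
  #.#.# -> #   bit 21 = 1  t=2,i=0
  #.#.. -> #   bit 20 = 1  t=4,i=2
  #..## -> #   bit 19 = 1  t=1,i=0
  #..#. -> .   bit 18 = 0  t=4,i=4
  #...# -> .   bit 17 = 0  t=1,i=4
  #.... -> .   bit 16 = 0  t=0,i=3
  .#### -> #   bit 15 = 1  t=3,i=9
  .###. -> .   bit 14 = 0  t=0,i=0
  .##.# -> #   bit 13 = 1  t=1,i=7
  .##.. -> #   bit 12 = 1  t=0,i=9
  .#.## -> .   bit 11 = 0  t=2,i=1
  .#.#. -> #   bit 10 = 1  t=2,i=11
  .#..# -> #   bit 9 = 1  t=4,i=3
  .#... -> .   bit 8 = 0  t=0,i=16
  ..### -> .   bit 7 = 0  t=0,i=20
  ..##. -> .   bit 6 = 0  t=0,i=8
  ..#.# -> #   bit 5 = 1  t=4,i=0
  ..#.. -> .   bit 4 = 0  t=0,i=15
  ...## -> #   bit 3 = 1  t=0,i=7
  ...#. -> #   bit 2 = 1  t=0,i=14
  ....# -> #   bit 1 = 1  t=0,i=6
  ..... -> .   bit 0 = 0  t=0,i=4
  bits 00011101001110001011011000101110 = 490255918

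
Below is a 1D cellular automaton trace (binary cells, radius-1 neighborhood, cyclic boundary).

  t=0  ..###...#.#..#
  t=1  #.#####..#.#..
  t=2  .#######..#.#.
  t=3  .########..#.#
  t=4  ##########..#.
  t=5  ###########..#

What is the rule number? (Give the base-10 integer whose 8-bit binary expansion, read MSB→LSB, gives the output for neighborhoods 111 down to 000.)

  nb ###: next=#  (t=0,i=3, bit7=1)
  nb ##.: next=#  (t=0,i=4, bit6=1)
  nb #.#: next=#  (t=0,i=9, bit5=1)
  nb #..: next=#  (t=0,i=0, bit4=1)
  nb .##: next=#  (t=0,i=2, bit3=1)
  nb .#.: next=.  (t=0,i=8, bit2=0)
  nb ..#: next=.  (t=0,i=1, bit1=0)
  nb ...: next=#  (t=0,i=6, bit0=1)
  bits 11111001 = 249

249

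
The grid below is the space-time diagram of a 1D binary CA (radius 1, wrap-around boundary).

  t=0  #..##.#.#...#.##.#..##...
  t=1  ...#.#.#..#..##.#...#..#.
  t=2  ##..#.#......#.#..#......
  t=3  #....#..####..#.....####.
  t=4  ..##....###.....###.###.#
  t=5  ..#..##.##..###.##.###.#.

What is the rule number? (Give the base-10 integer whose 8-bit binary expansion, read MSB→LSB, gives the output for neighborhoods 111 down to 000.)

  ### -> #   bit 7 = 1  t=3,i=9
  ##. -> .   bit 6 = 0  t=0,i=4
  #.# -> #   bit 5 = 1  t=0,i=5
  #.. -> .   bit 4 = 0  t=0,i=1
  .## -> #   bit 3 = 1  t=0,i=3
  .#. -> .   bit 2 = 0  t=0,i=0
  ..# -> .   bit 1 = 0  t=0,i=2
  ... -> #   bit 0 = 1  t=0,i=10
  bits 10101001 = 169

169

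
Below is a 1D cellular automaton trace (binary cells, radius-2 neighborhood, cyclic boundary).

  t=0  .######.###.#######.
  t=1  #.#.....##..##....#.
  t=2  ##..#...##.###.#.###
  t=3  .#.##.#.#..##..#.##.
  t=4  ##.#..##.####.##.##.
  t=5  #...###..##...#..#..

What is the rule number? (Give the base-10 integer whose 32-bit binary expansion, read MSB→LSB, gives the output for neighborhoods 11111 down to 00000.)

  ##### -> .   bit 31 = 0  t=0,i=3
  ####. -> .   bit 30 = 0  t=0,i=5
  ###.# -> .   bit 29 = 0  t=0,i=6
  ###.. -> #   bit 28 = 1  t=0,i=18
  ##.## -> .   bit 27 = 0  t=0,i=7
  ##.#. -> .   bit 26 = 0  t=2,i=14
  ##..# -> .   bit 25 = 0  t=0,i=19
  ##... -> .   bit 24 = 0  t=1,i=14
  #.### -> #   bit 23 = 1  t=0,i=8
  #.##. -> #   bit 22 = 1  t=3,i=3
  #.#.# -> #   bit 21 = 1  t=1,i=0
  #.#.. -> .   bit 20 = 0  t=1,i=2
  #..## -> #   bit 19 = 1  t=0,i=0
  #..#. -> #   bit 18 = 1  t=2,i=3
  #...# -> #   bit 17 = 1  t=2,i=6
  #.... -> #   bit 16 = 1  t=1,i=4
  .#### -> #   bit 15 = 1  t=0,i=2
  .###. -> #   bit 14 = 1  t=0,i=9
  .##.# -> .   bit 13 = 0  t=2,i=9
  .##.. -> #   bit 12 = 1  t=1,i=9
  .#.## -> .   bit 11 = 0  t=2,i=16
  .#.#. -> #   bit 10 = 1  t=1,i=1
  .#..# -> #   bit 9 = 1  t=3,i=9
  .#... -> .   bit 8 = 0  t=1,i=3
  ..### -> .   bit 7 = 0  t=0,i=1
  ..##. -> #   bit 6 = 1  t=1,i=8
  ..#.# -> #   bit 5 = 1  t=1,i=18
  ..#.. -> #   bit 4 = 1  t=2,i=4
  ...## -> .   bit 3 = 0  t=1,i=7
  ...#. -> #   bit 2 = 1  t=1,i=17
  ....# -> .   bit 1 = 0  t=1,i=6
  ..... -> .   bit 0 = 0  t=1,i=5
  bits 00010000111011111101011001110100 = 284153460

284153460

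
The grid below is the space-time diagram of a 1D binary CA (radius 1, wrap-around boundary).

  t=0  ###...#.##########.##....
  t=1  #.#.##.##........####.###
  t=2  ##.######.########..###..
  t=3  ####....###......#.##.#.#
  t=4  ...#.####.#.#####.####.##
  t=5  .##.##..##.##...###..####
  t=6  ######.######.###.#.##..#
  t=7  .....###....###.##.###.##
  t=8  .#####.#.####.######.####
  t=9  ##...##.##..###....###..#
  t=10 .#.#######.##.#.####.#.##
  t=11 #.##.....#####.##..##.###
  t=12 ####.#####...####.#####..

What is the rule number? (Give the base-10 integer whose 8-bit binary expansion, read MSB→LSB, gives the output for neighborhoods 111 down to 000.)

  [7] ### => .  t=0,i=1
  [6] ##. => #  t=0,i=2
  [5] #.# => #  t=0,i=7
  [4] #.. => .  t=0,i=3
  [3] .## => #  t=0,i=0
  [2] .#. => .  t=0,i=6
  [1] ..# => #  t=0,i=5
  [0] ... => #  t=0,i=4
  bits 01101011 = 107

107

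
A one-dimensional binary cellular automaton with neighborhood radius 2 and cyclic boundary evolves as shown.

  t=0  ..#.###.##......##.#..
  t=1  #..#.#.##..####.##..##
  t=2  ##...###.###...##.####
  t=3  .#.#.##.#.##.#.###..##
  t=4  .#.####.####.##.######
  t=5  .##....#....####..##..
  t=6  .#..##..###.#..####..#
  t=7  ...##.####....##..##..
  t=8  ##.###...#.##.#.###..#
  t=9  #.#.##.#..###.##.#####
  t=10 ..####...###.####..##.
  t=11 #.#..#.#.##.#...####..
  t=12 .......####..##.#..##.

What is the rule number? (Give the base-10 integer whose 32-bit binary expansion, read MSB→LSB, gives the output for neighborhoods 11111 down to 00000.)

2590730691

  nb #####: next=#  (t=2,i=20, bit31=1)
  nb ####.: next=.  (t=1,i=13, bit30=0)
  nb ###.#: next=.  (t=0,i=6, bit29=0)
  nb ###..: next=#  (t=1,i=0, bit28=1)
  nb ##.##: next=#  (t=0,i=7, bit27=1)
  nb ##.#.: next=.  (t=0,i=18, bit26=0)
  nb ##..#: next=#  (t=1,i=1, bit25=1)
  nb ##...: next=.  (t=0,i=10, bit24=0)
  nb #.###: next=.  (t=0,i=4, bit23=0)
  nb #.##.: next=#  (t=0,i=8, bit22=1)
  nb #.#.#: next=#  (t=1,i=5, bit21=1)
  nb #.#..: next=.  (t=0,i=19, bit20=0)
  nb #..##: next=#  (t=1,i=10, bit19=1)
  nb #..#.: next=.  (t=1,i=2, bit18=0)
  nb #...#: next=#  (t=2,i=3, bit17=1)
  nb #....: next=#  (t=0,i=11, bit16=1)
  nb .####: next=.  (t=1,i=12, bit15=0)
  nb .###.: next=#  (t=0,i=5, bit14=1)
  nb .##.#: next=#  (t=0,i=17, bit13=1)
  nb .##..: next=.  (t=0,i=9, bit12=0)
  nb .#.##: next=#  (t=0,i=3, bit11=1)
  nb .#.#.: next=.  (t=1,i=4, bit10=0)
  nb .#..#: next=.  (t=6,i=2, bit9=0)
  nb .#...: next=#  (t=0,i=20, bit8=1)
  nb ..###: next=#  (t=1,i=11, bit7=1)
  nb ..##.: next=#  (t=0,i=16, bit6=1)
  nb ..#.#: next=.  (t=0,i=2, bit5=0)
  nb ..#..: next=.  (t=5,i=7, bit4=0)
  nb ...##: next=.  (t=0,i=15, bit3=0)
  nb ...#.: next=.  (t=0,i=1, bit2=0)
  nb ....#: next=#  (t=0,i=0, bit1=1)
  nb .....: next=#  (t=0,i=12, bit0=1)
  bits 10011010011010110110100111000011 = 2590730691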